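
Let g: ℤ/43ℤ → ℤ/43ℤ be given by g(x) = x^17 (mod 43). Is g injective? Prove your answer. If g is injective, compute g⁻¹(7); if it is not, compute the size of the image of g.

Since 43 is prime, the nonzero elements of ℤ/43ℤ form a cyclic group of order 42.
As gcd(17, 42) = 1, raising to the 17th power is a bijection on this group: if u^17 ≡ v^17 then (uv^{−1})^17 = 1, and the only element of order dividing gcd(17, 42) = 1 is 1, so u = v.
With g(0) = 0 this makes g injective on all of ℤ/43ℤ, hence bijective (finite equal-size domain and codomain). In particular g is injective.
Since g is injective, we find the preimage of 7. The inverse of x ↦ x^17 on (ℤ/43ℤ)^× is x ↦ x^5, because 17·5 = 85 = 2·42 + 1 ≡ 1 (mod 42) and x^{42} = 1 for x ≠ 0 (Fermat). So g⁻¹(7) = 7^5 mod 43.
Repeated squaring mod 43: 7^1 ≡ 7, 7^2 ≡ 7² = 49 ≡ 6, 7^4 ≡ 6² = 36. Since 5 = 4 + 1, 7^5 ≡ 36·7: 36·7 = 252 ≡ 37. So 7^5 ≡ 37 (mod 43).
Hence g⁻¹(7) = 37.

37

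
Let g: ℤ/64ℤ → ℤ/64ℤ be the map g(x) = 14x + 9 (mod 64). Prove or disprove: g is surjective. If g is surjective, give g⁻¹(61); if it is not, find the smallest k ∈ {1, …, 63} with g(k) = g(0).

32

Since gcd(14, 64) = 2, we have 14x ≡ 0 (mod 2) for all x, so g(x) ≡ 1 (mod 2).
But 0 ≢ 1 (mod 2), so 0 ∈ ℤ/64ℤ has no preimage. Hence g is not surjective.
Since g is not surjective, we find the least positive k with g(k) = g(0): this means 14k ≡ 0 (mod 64), i.e. 64 ∣ 14k. Since gcd(14, 64) = 2, dividing through by 2 this holds exactly when 32 ∣ 7k, and as gcd(7, 32) = 1, exactly when 32 ∣ k.
The smallest positive such k is 32.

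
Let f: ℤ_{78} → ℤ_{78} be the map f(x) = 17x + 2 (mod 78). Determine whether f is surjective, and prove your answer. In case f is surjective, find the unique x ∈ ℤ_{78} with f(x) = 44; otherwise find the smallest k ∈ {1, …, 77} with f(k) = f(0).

Recall: surjectivity means every element of the codomain has a preimage under f.
Since gcd(17, 78) = 1, 17 is invertible modulo 78. Euclid's algorithm: 78 = 4·17 + 10, 17 = 1·10 + 7, 10 = 1·7 + 3, 7 = 2·3 + 1; back-substituting gives 1 = 23·17 − 5·78, so 17⁻¹ ≡ 23 (mod 78).
For any y ∈ ℤ_{78}, x = 23(y − 2) mod 78 satisfies f(x) = 17·23(y − 2) + 2 ≡ y (since 17·23 ≡ 1 mod 78). So every y has a preimage.
Hence f is surjective.
Since f is surjective, we find f⁻¹(44): we need 17x ≡ 44 − 2 ≡ 42 (mod 78). Using 17⁻¹ = 23: x ≡ 23·42 = 966 = 12·78 + 30, so x = 30.
Check: f(30) = 17·30 + 2 = 512 = 6·78 + 44 ≡ 44 (mod 78).

30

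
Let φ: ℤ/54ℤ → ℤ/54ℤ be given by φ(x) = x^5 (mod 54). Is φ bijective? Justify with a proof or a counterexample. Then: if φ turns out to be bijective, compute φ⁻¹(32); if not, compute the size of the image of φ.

φ(0) = 0^5 = 0.
φ(6): Repeated squaring mod 54: 6^1 ≡ 6, 6^2 ≡ 6² = 36, 6^4 ≡ 36² = 1296 ≡ 0. Since 5 = 4 + 1, 6^5 ≡ 0·6: 0·6 = 0. So 6^5 ≡ 0 (mod 54).
So φ(0) = φ(6) = 0 while 0 ≠ 6, hence φ is not injective, hence not bijective.
Since φ is not bijective, we determine |image(φ)|. Computing x^5 mod 54 for each x (by repeated squaring, reducing mod 54 at every step), the values φ(0), φ(1), …, φ(53) are: 0, 1, 32, 27, 52, 47, 0, 13, 44, 27, 46, 23, 0, 43, 38, 27, 4, 35, 0, 37, 14, 27, 34, 29, 0, 49, 26, 27, 28, 5, 0, 25, 20, 27, 40, 17, 0, 19, 50, 27, 16, 11, 0, 31, 8, 27, 10, 41, 0, 7, 2, 27, 22, 53.
The distinct values are {0, 1, 2, 4, 5, 7, 8, 10, 11, 13, 14, 16, 17, 19, 20, 22, 23, 25, 26, 27, 28, 29, 31, 32, 34, 35, 37, 38, 40, 41, 43, 44, 46, 47, 49, 50, 52, 53}; there are 38 of them.

38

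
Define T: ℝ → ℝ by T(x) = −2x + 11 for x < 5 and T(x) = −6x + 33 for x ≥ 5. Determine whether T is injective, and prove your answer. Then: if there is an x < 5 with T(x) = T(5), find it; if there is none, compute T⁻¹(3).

4

Both pieces are strictly decreasing (slopes −2 and −6), so each is injective on its own interval.
The left piece maps (−∞, 5) onto (1, ∞); the right piece maps [5, ∞) onto (−∞, 3].
These images overlap. In particular T(5) = 3 (right piece), and solving −2x + 11 = 3 on the left piece gives x = 4 < 5.
So T(4) = T(5) with 4 ≠ 5, and T is not injective. This x = 4 is the requested value below 5.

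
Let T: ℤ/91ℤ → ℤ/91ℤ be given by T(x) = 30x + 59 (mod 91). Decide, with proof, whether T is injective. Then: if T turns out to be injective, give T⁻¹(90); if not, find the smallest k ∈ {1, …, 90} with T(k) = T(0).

89

Suppose T(a) = T(b) in ℤ/91ℤ. Then 30a + 59 ≡ 30b + 59 (mod 91), therefore 30(a − b) ≡ 0 (mod 91).
Since gcd(30, 91) = 1, 30 is invertible modulo 91, therefore a − b ≡ 0 (mod 91), i.e. a = b.
Therefore T is injective.
We now compute 30⁻¹ mod 91 explicitly. Euclid's algorithm: 91 = 3·30 + 1; back-substituting gives 1 = 88·30 − 29·91, so 30⁻¹ ≡ 88 (mod 91).
Since T is injective, we find T⁻¹(90): we need 30x ≡ 90 − 59 ≡ 31 (mod 91). Using 30⁻¹ = 88: x ≡ 88·31 = 2728 = 29·91 + 89, so x = 89.
Check: T(89) = 30·89 + 59 = 2729 = 29·91 + 90 ≡ 90 (mod 91).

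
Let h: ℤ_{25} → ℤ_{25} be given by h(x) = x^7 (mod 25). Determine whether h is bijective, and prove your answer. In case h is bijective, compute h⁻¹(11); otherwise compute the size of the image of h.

21

h(0) = 0^7 = 0.
h(5): Repeated squaring mod 25: 5^1 ≡ 5, 5^2 ≡ 5² = 25 ≡ 0, 5^4 ≡ 0² = 0. Since 7 = 4 + 2 + 1, 5^7 ≡ 0·0·5: 0·0 = 0, then 0·5 = 0. So 5^7 ≡ 0 (mod 25).
So h(0) = h(5) = 0 while 0 ≠ 5, therefore h is not injective, hence not bijective.
Since h is not bijective, we determine |image(h)|. Computing x^7 mod 25 for each x (by repeated squaring, reducing mod 25 at every step), the values h(0), h(1), …, h(24) are: 0, 1, 3, 12, 9, 0, 11, 18, 2, 19, 0, 21, 8, 17, 4, 0, 6, 23, 7, 14, 0, 16, 13, 22, 24.
The distinct values are {0, 1, 2, 3, 4, 6, 7, 8, 9, 11, 12, 13, 14, 16, 17, 18, 19, 21, 22, 23, 24}; there are 21 of them.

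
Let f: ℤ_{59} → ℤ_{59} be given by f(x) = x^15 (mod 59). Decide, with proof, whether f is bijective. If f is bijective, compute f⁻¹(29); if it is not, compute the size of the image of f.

Since 59 is prime, the nonzero elements of ℤ_{59} form a cyclic group of order 58.
As gcd(15, 58) = 1, raising to the 15th power is a bijection on this group: if u^15 ≡ v^15 then (uv^{−1})^15 = 1, and the only element of order dividing gcd(15, 58) = 1 is 1, so u = v.
With f(0) = 0 this makes f injective on all of ℤ_{59}, hence bijective (finite equal-size domain and codomain). In particular f is bijective.
Since f is bijective, we find the preimage of 29. The inverse of x ↦ x^15 on (ℤ_{59})^× is x ↦ x^31, because 15·31 = 465 = 8·58 + 1 ≡ 1 (mod 58) and x^{58} = 1 for x ≠ 0 (Fermat). So f⁻¹(29) = 29^31 mod 59.
Repeated squaring mod 59: 29^1 ≡ 29, 29^2 ≡ 29² = 841 ≡ 15, 29^4 ≡ 15² = 225 ≡ 48, 29^8 ≡ 48² = 2304 ≡ 3, 29^16 ≡ 3² = 9. Since 31 = 16 + 8 + 4 + 2 + 1, 29^31 ≡ 9·3·48·15·29: 9·3 = 27, then 27·48 = 1296 ≡ 57, then 57·15 = 855 ≡ 29, then 29·29 = 841 ≡ 15. So 29^31 ≡ 15 (mod 59).
Hence f⁻¹(29) = 15.

15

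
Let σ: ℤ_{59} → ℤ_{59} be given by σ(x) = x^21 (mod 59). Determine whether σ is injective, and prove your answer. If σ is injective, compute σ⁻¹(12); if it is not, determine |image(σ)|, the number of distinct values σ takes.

Since 59 is prime, the nonzero elements of ℤ_{59} form a cyclic group of order 58.
As gcd(21, 58) = 1, raising to the 21st power is a bijection on this group: if a^21 ≡ b^21 then (ab^{−1})^21 = 1, and the only element of order dividing gcd(21, 58) = 1 is 1, so a = b.
With σ(0) = 0 this makes σ injective on all of ℤ_{59}, hence bijective (finite equal-size domain and codomain). In particular σ is injective.
Since σ is injective, we find the preimage of 12. The inverse of x ↦ x^21 on (ℤ_{59})^× is x ↦ x^47, because 21·47 = 987 = 17·58 + 1 ≡ 1 (mod 58) and x^{58} = 1 for x ≠ 0 (Fermat). So σ⁻¹(12) = 12^47 mod 59.
Repeated squaring mod 59: 12^1 ≡ 12, 12^2 ≡ 12² = 144 ≡ 26, 12^4 ≡ 26² = 676 ≡ 27, 12^8 ≡ 27² = 729 ≡ 21, 12^16 ≡ 21² = 441 ≡ 28, 12^32 ≡ 28² = 784 ≡ 17. Since 47 = 32 + 8 + 4 + 2 + 1, 12^47 ≡ 17·21·27·26·12: 17·21 = 357 ≡ 3, then 3·27 = 81 ≡ 22, then 22·26 = 572 ≡ 41, then 41·12 = 492 ≡ 20. So 12^47 ≡ 20 (mod 59).
Hence σ⁻¹(12) = 20.

20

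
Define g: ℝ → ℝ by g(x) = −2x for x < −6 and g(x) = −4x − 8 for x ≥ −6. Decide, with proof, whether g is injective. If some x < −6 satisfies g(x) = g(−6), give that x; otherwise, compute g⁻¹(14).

Both pieces are strictly decreasing (slopes −2 and −4), so each is injective on its own interval.
The left piece maps (−∞, −6) onto (12, ∞); the right piece maps [−6, ∞) onto (−∞, 16].
These images overlap. In particular g(−6) = 16 (right piece), and solving −2x = 16 on the left piece gives x = −8 < −6.
So g(−8) = g(−6) with −8 ≠ −6, and g is not injective. This x = −8 is the requested value below −6.

-8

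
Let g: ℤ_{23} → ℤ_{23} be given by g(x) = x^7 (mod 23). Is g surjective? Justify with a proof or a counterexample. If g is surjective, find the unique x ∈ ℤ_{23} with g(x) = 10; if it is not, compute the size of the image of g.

Since 23 is prime, the nonzero elements of ℤ_{23} form a cyclic group of order 22.
As gcd(7, 22) = 1, raising to the 7th power is a bijection on this group: if u^7 ≡ v^7 then (uv^{−1})^7 = 1, and the only element of order dividing gcd(7, 22) = 1 is 1, so u = v.
With g(0) = 0 this makes g injective on all of ℤ_{23}, hence bijective (finite equal-size domain and codomain). In particular g is surjective.
Since g is surjective, we find the preimage of 10. The inverse of x ↦ x^7 on (ℤ_{23})^× is x ↦ x^19, because 7·19 = 133 = 6·22 + 1 ≡ 1 (mod 22) and x^{22} = 1 for x ≠ 0 (Fermat). So g⁻¹(10) = 10^19 mod 23.
Repeated squaring mod 23: 10^1 ≡ 10, 10^2 ≡ 10² = 100 ≡ 8, 10^4 ≡ 8² = 64 ≡ 18, 10^8 ≡ 18² = 324 ≡ 2, 10^16 ≡ 2² = 4. Since 19 = 16 + 2 + 1, 10^19 ≡ 4·8·10: 4·8 = 32 ≡ 9, then 9·10 = 90 ≡ 21. So 10^19 ≡ 21 (mod 23).
Hence g⁻¹(10) = 21.

21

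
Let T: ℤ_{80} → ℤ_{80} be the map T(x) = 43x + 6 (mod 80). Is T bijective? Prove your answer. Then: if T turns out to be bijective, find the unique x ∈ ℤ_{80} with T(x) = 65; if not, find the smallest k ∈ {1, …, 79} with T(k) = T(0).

33

By definition, injectivity means: for all a, b in the domain, T(a) = T(b) implies a = b.
Suppose T(a) = T(b) in ℤ_{80}. Then 43a + 6 ≡ 43b + 6 (mod 80), hence 43(a − b) ≡ 0 (mod 80).
Since gcd(43, 80) = 1, 43 is invertible modulo 80, so a − b ≡ 0 (mod 80), i.e. a = b.
We now compute 43⁻¹ mod 80 explicitly. Euclid's algorithm: 80 = 1·43 + 37, 43 = 1·37 + 6, 37 = 6·6 + 1; back-substituting gives 1 = 67·43 − 36·80, so 43⁻¹ ≡ 67 (mod 80).
For any y ∈ ℤ_{80}, x = 67(y − 6) mod 80 satisfies T(x) = 43·67(y − 6) + 6 ≡ y (since 43·67 ≡ 1 mod 80). So every y has a preimage.
Hence T is bijective.
Since T is bijective, we compute T⁻¹(65): solve 43x + 6 ≡ 65 (mod 80), i.e. 43x ≡ 59 (mod 80).
Multiplying by 43⁻¹ = 67 gives x ≡ 67·59 = 3953 = 49·80 + 33 ≡ 33 (mod 80).
Check: T(33) = 43·33 + 6 = 1425 = 17·80 + 65 ≡ 65 (mod 80).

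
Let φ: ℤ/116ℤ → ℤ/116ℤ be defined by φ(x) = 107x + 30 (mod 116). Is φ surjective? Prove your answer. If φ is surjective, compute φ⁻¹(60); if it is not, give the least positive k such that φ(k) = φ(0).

74

Since gcd(107, 116) = 1, 107 is invertible modulo 116. Euclid's algorithm: 116 = 1·107 + 9, 107 = 11·9 + 8, 9 = 1·8 + 1; back-substituting gives 1 = 103·107 − 95·116, so 107⁻¹ ≡ 103 (mod 116).
For any y ∈ ℤ/116ℤ, x = 103(y − 30) mod 116 satisfies φ(x) = 107·103(y − 30) + 30 ≡ y (since 107·103 ≡ 1 mod 116). So every y has a preimage.
Thus φ is surjective.
Since φ is surjective, we find φ⁻¹(60): we need 107x ≡ 60 − 30 ≡ 30 (mod 116). Using 107⁻¹ = 103: x ≡ 103·30 = 3090 = 26·116 + 74, so x = 74.
Check: φ(74) = 107·74 + 30 = 7948 = 68·116 + 60 ≡ 60 (mod 116).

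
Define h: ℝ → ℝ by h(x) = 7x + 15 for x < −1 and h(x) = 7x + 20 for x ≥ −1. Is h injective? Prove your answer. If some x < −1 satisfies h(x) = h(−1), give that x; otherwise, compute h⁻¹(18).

-2/7

Both pieces are strictly increasing (slopes 7 and 7), so each is injective on its own interval.
The left piece maps (−∞, −1) onto (−∞, 8); the right piece maps [−1, ∞) onto [13, ∞).
These images are disjoint, so no value is attained by both pieces. Thus h is injective.
Because the two images are disjoint, no x < −1 has h(x) = h(−1), so we compute h⁻¹(18): 18 lies in [13, ∞), so solve 7x + 20 = 18: x = (18 − 20)/7 = −2/7.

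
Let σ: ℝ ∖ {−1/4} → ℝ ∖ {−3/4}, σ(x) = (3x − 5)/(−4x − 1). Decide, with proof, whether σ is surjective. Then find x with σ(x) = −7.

-12/25

For any y ≠ −3/4, solving y(−4x − 1) = 3x − 5 for x gives a well-defined x ≠ −1/4. So σ is surjective.
Solving σ(x) = −7: cross-multiplying gives 3x − 5 = −7(−4x − 1), which rearranges to −25x = 12, so x = −12/25.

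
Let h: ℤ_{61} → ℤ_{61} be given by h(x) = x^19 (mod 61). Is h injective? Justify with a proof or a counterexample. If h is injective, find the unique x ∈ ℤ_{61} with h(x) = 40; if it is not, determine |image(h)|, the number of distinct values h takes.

21

Since 61 is prime, the nonzero elements of ℤ_{61} form a cyclic group of order 60.
As gcd(19, 60) = 1, raising to the 19th power is a bijection on this group: if u^19 ≡ v^19 then (uv^{−1})^19 = 1, and the only element of order dividing gcd(19, 60) = 1 is 1, so u = v.
With h(0) = 0 this makes h injective on all of ℤ_{61}, hence bijective (finite equal-size domain and codomain). In particular h is injective.
Since h is injective, we find the preimage of 40. The inverse of x ↦ x^19 on (ℤ_{61})^× is x ↦ x^19, because 19·19 = 361 = 6·60 + 1 ≡ 1 (mod 60) and x^{60} = 1 for x ≠ 0 (Fermat). So h⁻¹(40) = 40^19 mod 61.
Repeated squaring mod 61: 40^1 ≡ 40, 40^2 ≡ 40² = 1600 ≡ 14, 40^4 ≡ 14² = 196 ≡ 13, 40^8 ≡ 13² = 169 ≡ 47, 40^16 ≡ 47² = 2209 ≡ 13. Since 19 = 16 + 2 + 1, 40^19 ≡ 13·14·40: 13·14 = 182 ≡ 60, then 60·40 = 2400 ≡ 21. So 40^19 ≡ 21 (mod 61).
Hence h⁻¹(40) = 21.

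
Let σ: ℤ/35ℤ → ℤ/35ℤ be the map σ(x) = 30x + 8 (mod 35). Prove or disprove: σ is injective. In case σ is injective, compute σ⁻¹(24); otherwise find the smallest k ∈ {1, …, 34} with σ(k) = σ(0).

We have gcd(30, 35) = 5 > 1. Taking u = 0 and v = 7: σ(0) = 8 and σ(7) = 30·7 + 8 = 218 ≡ 8 (mod 35).
So σ(0) = σ(7) while 0 ≠ 7, thus σ is not injective.
Since σ is not injective, we find the least positive k with σ(k) = σ(0): this means 30k ≡ 0 (mod 35), i.e. 35 ∣ 30k. Since gcd(30, 35) = 5, dividing through by 5 this holds exactly when 7 ∣ 6k, and as gcd(6, 7) = 1, exactly when 7 ∣ k.
The smallest positive such k is 7.

7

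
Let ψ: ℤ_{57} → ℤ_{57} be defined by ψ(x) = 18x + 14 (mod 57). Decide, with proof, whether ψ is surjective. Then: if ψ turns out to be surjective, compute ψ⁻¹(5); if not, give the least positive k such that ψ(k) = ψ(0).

19

Recall: ψ is surjective if every y in the codomain equals ψ(x) for some x in the domain.
Since gcd(18, 57) = 3, we have 18x ≡ 0 (mod 3) for all x, so ψ(x) ≡ 2 (mod 3).
But 0 ≢ 2 (mod 3), so 0 ∈ ℤ_{57} has no preimage. Thus ψ is not surjective.
Since ψ is not surjective, we find the least positive k with ψ(k) = ψ(0): this means 18k ≡ 0 (mod 57), i.e. 57 ∣ 18k. Since gcd(18, 57) = 3, dividing through by 3 this holds exactly when 19 ∣ 6k, and as gcd(6, 19) = 1, exactly when 19 ∣ k.
The smallest positive such k is 19.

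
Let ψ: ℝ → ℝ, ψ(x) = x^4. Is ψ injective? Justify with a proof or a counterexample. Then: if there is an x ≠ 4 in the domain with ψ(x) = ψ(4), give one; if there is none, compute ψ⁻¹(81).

-4

ψ(4) = 256 = (−4)^4 = ψ(−4) (since 4 is even), with 4 ≠ −4. So ψ is not injective.
For the follow-up, such an x exists: taking x = −4 ∈ ℝ gives ψ(−4) = 256 = ψ(4) with −4 ≠ 4.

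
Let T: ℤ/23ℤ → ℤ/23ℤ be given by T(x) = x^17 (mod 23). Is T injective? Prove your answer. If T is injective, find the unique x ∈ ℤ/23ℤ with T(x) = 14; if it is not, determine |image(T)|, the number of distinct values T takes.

11

Since 23 is prime, the nonzero elements of ℤ/23ℤ form a cyclic group of order 22.
As gcd(17, 22) = 1, raising to the 17th power is a bijection on this group: if a^17 ≡ b^17 then (ab^{−1})^17 = 1, and the only element of order dividing gcd(17, 22) = 1 is 1, so a = b.
With T(0) = 0 this makes T injective on all of ℤ/23ℤ, hence bijective (finite equal-size domain and codomain). In particular T is injective.
Since T is injective, we find the preimage of 14. The inverse of x ↦ x^17 on (ℤ/23ℤ)^× is x ↦ x^13, because 17·13 = 221 = 10·22 + 1 ≡ 1 (mod 22) and x^{22} = 1 for x ≠ 0 (Fermat). So T⁻¹(14) = 14^13 mod 23.
Repeated squaring mod 23: 14^1 ≡ 14, 14^2 ≡ 14² = 196 ≡ 12, 14^4 ≡ 12² = 144 ≡ 6, 14^8 ≡ 6² = 36 ≡ 13. Since 13 = 8 + 4 + 1, 14^13 ≡ 13·6·14: 13·6 = 78 ≡ 9, then 9·14 = 126 ≡ 11. So 14^13 ≡ 11 (mod 23).
Hence T⁻¹(14) = 11.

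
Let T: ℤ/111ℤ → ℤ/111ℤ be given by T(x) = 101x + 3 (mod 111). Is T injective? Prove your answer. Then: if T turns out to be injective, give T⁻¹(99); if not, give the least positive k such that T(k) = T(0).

57

By definition, T is injective if T(x_1) = T(x_2) implies x_1 = x_2.
Suppose T(x_1) = T(x_2) in ℤ/111ℤ. Then 101x_1 + 3 ≡ 101x_2 + 3 (mod 111), therefore 101(x_1 − x_2) ≡ 0 (mod 111).
Since gcd(101, 111) = 1, 101 is invertible modulo 111, thus x_1 − x_2 ≡ 0 (mod 111), i.e. x_1 = x_2.
Thus T is injective.
We now compute 101⁻¹ mod 111 explicitly. Euclid's algorithm: 111 = 1·101 + 10, 101 = 10·10 + 1; back-substituting gives 1 = 11·101 − 10·111, so 101⁻¹ ≡ 11 (mod 111).
Since T is injective, we compute T⁻¹(99): solve 101x + 3 ≡ 99 (mod 111), i.e. 101x ≡ 96 (mod 111).
Multiplying by 101⁻¹ = 11 gives x ≡ 11·96 = 1056 = 9·111 + 57 ≡ 57 (mod 111).
Check: T(57) = 101·57 + 3 = 5760 = 51·111 + 99 ≡ 99 (mod 111).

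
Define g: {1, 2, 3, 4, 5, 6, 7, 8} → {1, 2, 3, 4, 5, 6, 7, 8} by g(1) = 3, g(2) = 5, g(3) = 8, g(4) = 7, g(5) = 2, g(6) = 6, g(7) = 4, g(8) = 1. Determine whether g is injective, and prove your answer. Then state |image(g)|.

The values g(1), …, g(8) are 3, 5, 8, 7, 2, 6, 4, 1 — all distinct.
So g(a) = g(b) only when a = b, and g is injective.
The image of g is {1, 2, 3, 4, 5, 6, 7, 8}, which has 8 elements.

8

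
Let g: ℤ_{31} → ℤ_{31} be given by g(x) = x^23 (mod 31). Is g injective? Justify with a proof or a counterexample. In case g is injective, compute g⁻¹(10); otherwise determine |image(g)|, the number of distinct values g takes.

Since 31 is prime, the nonzero elements of ℤ_{31} form a cyclic group of order 30.
As gcd(23, 30) = 1, raising to the 23rd power is a bijection on this group: if a^23 ≡ b^23 then (ab^{−1})^23 = 1, and the only element of order dividing gcd(23, 30) = 1 is 1, so a = b.
With g(0) = 0 this makes g injective on all of ℤ_{31}, hence bijective (finite equal-size domain and codomain). In particular g is injective.
Since g is injective, we find the preimage of 10. The inverse of x ↦ x^23 on (ℤ_{31})^× is x ↦ x^17, because 23·17 = 391 = 13·30 + 1 ≡ 1 (mod 30) and x^{30} = 1 for x ≠ 0 (Fermat). So g⁻¹(10) = 10^17 mod 31.
Repeated squaring mod 31: 10^1 ≡ 10, 10^2 ≡ 10² = 100 ≡ 7, 10^4 ≡ 7² = 49 ≡ 18, 10^8 ≡ 18² = 324 ≡ 14, 10^16 ≡ 14² = 196 ≡ 10. Since 17 = 16 + 1, 10^17 ≡ 10·10: 10·10 = 100 ≡ 7. So 10^17 ≡ 7 (mod 31).
Hence g⁻¹(10) = 7.

7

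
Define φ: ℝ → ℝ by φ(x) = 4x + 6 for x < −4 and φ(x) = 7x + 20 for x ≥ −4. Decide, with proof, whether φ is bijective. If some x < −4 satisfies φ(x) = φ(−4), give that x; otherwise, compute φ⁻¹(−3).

-23/7

Both pieces are strictly increasing (slopes 4 and 7), so each is injective on its own interval.
The left piece maps (−∞, −4) onto (−∞, −10); the right piece maps [−4, ∞) onto [−8, ∞).
The images leave a gap (−10 has no preimage), so φ is not surjective, hence not bijective.
Because the two images are disjoint, no x < −4 has φ(x) = φ(−4), so we compute φ⁻¹(−3): −3 lies in [−8, ∞), so solve 7x + 20 = −3: x = (−3 − 20)/7 = −23/7.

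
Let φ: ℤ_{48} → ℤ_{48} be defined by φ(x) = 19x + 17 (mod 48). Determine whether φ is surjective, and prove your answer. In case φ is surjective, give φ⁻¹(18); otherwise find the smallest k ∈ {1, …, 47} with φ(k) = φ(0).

43

Recall: surjectivity means every element of the codomain has a preimage under φ.
Since gcd(19, 48) = 1, 19 is invertible modulo 48. Euclid's algorithm: 48 = 2·19 + 10, 19 = 1·10 + 9, 10 = 1·9 + 1; back-substituting gives 1 = 43·19 − 17·48, so 19⁻¹ ≡ 43 (mod 48).
Then y ↦ 43(y − 17) is a two-sided inverse to φ, so every y ∈ ℤ_{48} has a preimage.
Therefore φ is surjective.
Since φ is surjective, we find φ⁻¹(18): we need 19x ≡ 18 − 17 ≡ 1 (mod 48). Using 19⁻¹ = 43: x ≡ 43·1 = 43, so x = 43.
Check: φ(43) = 19·43 + 17 = 834 = 17·48 + 18 ≡ 18 (mod 48).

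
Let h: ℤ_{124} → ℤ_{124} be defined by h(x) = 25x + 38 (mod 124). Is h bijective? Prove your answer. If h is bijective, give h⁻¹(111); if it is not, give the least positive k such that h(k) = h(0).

If h(s) = h(t), then 25s ≡ 25t (mod 124). Because gcd(25, 124) = 1, we may cancel 25 to get s ≡ t (mod 124).
We now compute 25⁻¹ mod 124 explicitly. Euclid's algorithm: 124 = 4·25 + 24, 25 = 1·24 + 1; back-substituting gives 1 = 5·25 − 1·124, so 25⁻¹ ≡ 5 (mod 124).
Then y ↦ 5(y − 38) is a two-sided inverse to h, so every y ∈ ℤ_{124} has a preimage.
Hence h is bijective.
Since h is bijective, we compute h⁻¹(111): solve 25x + 38 ≡ 111 (mod 124), i.e. 25x ≡ 73 (mod 124).
Multiplying by 25⁻¹ = 5 gives x ≡ 5·73 = 365 = 2·124 + 117 ≡ 117 (mod 124).
Check: h(117) = 25·117 + 38 = 2963 = 23·124 + 111 ≡ 111 (mod 124).

117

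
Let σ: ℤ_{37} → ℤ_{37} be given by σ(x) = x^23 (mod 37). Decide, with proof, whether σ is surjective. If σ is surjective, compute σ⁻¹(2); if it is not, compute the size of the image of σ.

13

Since 37 is prime, the nonzero elements of ℤ_{37} form a cyclic group of order 36.
As gcd(23, 36) = 1, raising to the 23rd power is a bijection on this group: if x_1^23 ≡ x_2^23 then (x_1x_2^{−1})^23 = 1, and the only element of order dividing gcd(23, 36) = 1 is 1, so x_1 = x_2.
With σ(0) = 0 this makes σ injective on all of ℤ_{37}, hence bijective (finite equal-size domain and codomain). In particular σ is surjective.
Since σ is surjective, we find the preimage of 2. The inverse of x ↦ x^23 on (ℤ_{37})^× is x ↦ x^11, because 23·11 = 253 = 7·36 + 1 ≡ 1 (mod 36) and x^{36} = 1 for x ≠ 0 (Fermat). So σ⁻¹(2) = 2^11 mod 37.
Repeated squaring mod 37: 2^1 ≡ 2, 2^2 ≡ 2² = 4, 2^4 ≡ 4² = 16, 2^8 ≡ 16² = 256 ≡ 34. Since 11 = 8 + 2 + 1, 2^11 ≡ 34·4·2: 34·4 = 136 ≡ 25, then 25·2 = 50 ≡ 13. So 2^11 ≡ 13 (mod 37).
Hence σ⁻¹(2) = 13.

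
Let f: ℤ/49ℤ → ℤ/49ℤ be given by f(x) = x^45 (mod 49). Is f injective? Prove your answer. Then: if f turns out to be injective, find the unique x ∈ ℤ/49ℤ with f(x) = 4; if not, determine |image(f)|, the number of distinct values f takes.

15

f(3): Repeated squaring mod 49: 3^1 ≡ 3, 3^2 ≡ 3² = 9, 3^4 ≡ 9² = 81 ≡ 32, 3^8 ≡ 32² = 1024 ≡ 44, 3^16 ≡ 44² = 1936 ≡ 25, 3^32 ≡ 25² = 625 ≡ 37. Since 45 = 32 + 8 + 4 + 1, 3^45 ≡ 37·44·32·3: 37·44 = 1628 ≡ 11, then 11·32 = 352 ≡ 9, then 9·3 = 27. So 3^45 ≡ 27 (mod 49).
f(5): Repeated squaring mod 49: 5^1 ≡ 5, 5^2 ≡ 5² = 25, 5^4 ≡ 25² = 625 ≡ 37, 5^8 ≡ 37² = 1369 ≡ 46, 5^16 ≡ 46² = 2116 ≡ 9, 5^32 ≡ 9² = 81 ≡ 32. Since 45 = 32 + 8 + 4 + 1, 5^45 ≡ 32·46·37·5: 32·46 = 1472 ≡ 2, then 2·37 = 74 ≡ 25, then 25·5 = 125 ≡ 27. So 5^45 ≡ 27 (mod 49).
So f(3) = f(5) = 27 while 3 ≠ 5, thus f is not injective.
Since f is not injective, we determine |image(f)|. Computing x^45 mod 49 for each x (by repeated squaring, reducing mod 49 at every step), the values f(0), f(1), …, f(48) are: 0, 1, 8, 27, 15, 27, 20, 0, 22, 43, 20, 8, 13, 41, 0, 43, 29, 13, 1, 48, 13, 0, 15, 15, 6, 43, 34, 34, 0, 36, 1, 48, 36, 20, 6, 0, 8, 36, 41, 29, 6, 27, 0, 29, 22, 34, 22, 41, 48.
The distinct values are {0, 1, 6, 8, 13, 15, 20, 22, 27, 29, 34, 36, 41, 43, 48}; there are 15 of them.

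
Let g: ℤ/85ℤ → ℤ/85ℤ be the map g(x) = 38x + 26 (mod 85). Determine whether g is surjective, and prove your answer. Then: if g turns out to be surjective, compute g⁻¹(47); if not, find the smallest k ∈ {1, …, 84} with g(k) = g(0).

52

By definition, surjectivity means every element of the codomain has a preimage under g.
Since gcd(38, 85) = 1, 38 is invertible modulo 85. Euclid's algorithm: 85 = 2·38 + 9, 38 = 4·9 + 2, 9 = 4·2 + 1; back-substituting gives 1 = 47·38 − 21·85, so 38⁻¹ ≡ 47 (mod 85).
For any y ∈ ℤ/85ℤ, x = 47(y − 26) mod 85 satisfies g(x) = 38·47(y − 26) + 26 ≡ y (since 38·47 ≡ 1 mod 85). So every y has a preimage.
So g is surjective.
Since g is surjective, we compute g⁻¹(47): solve 38x + 26 ≡ 47 (mod 85), i.e. 38x ≡ 21 (mod 85).
Multiplying by 38⁻¹ = 47 gives x ≡ 47·21 = 987 = 11·85 + 52 ≡ 52 (mod 85).
Check: g(52) = 38·52 + 26 = 2002 = 23·85 + 47 ≡ 47 (mod 85).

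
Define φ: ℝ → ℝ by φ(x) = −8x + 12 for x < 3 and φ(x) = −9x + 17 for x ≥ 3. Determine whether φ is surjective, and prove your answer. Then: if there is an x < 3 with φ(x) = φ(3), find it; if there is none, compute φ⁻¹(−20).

11/4

Both pieces are strictly decreasing (slopes −8 and −9), so each is injective on its own interval.
The left piece maps (−∞, 3) onto (−12, ∞); the right piece maps [3, ∞) onto (−∞, −10].
The union (−12, ∞) ∪ (−∞, −10] covers ℝ, so φ is surjective.
For the follow-up: the images overlap, so an x < 3 with φ(x) = φ(3) exists. φ(3) = −10; solving −8x + 12 = −10 for x < 3 gives x = (−10 − 12)/(−8) = 11/4.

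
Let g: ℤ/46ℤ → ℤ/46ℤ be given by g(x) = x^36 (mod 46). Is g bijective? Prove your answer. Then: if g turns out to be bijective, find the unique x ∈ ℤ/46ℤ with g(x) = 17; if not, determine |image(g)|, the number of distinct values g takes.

24

g(22): Repeated squaring mod 46: 22^1 ≡ 22, 22^2 ≡ 22² = 484 ≡ 24, 22^4 ≡ 24² = 576 ≡ 24, 22^8 ≡ 24² = 576 ≡ 24, 22^16 ≡ 24² = 576 ≡ 24, 22^32 ≡ 24² = 576 ≡ 24. Since 36 = 32 + 4, 22^36 ≡ 24·24: 24·24 = 576 ≡ 24. So 22^36 ≡ 24 (mod 46).
g(24): Repeated squaring mod 46: 24^1 ≡ 24, 24^2 ≡ 24² = 576 ≡ 24, 24^4 ≡ 24² = 576 ≡ 24, 24^8 ≡ 24² = 576 ≡ 24, 24^16 ≡ 24² = 576 ≡ 24, 24^32 ≡ 24² = 576 ≡ 24. Since 36 = 32 + 4, 24^36 ≡ 24·24: 24·24 = 576 ≡ 24. So 24^36 ≡ 24 (mod 46).
So g(22) = g(24) = 24 while 22 ≠ 24, therefore g is not injective, hence not bijective.
Since g is not bijective, we determine |image(g)|. Computing x^36 mod 46 for each x (by repeated squaring, reducing mod 46 at every step), the values g(0), g(1), …, g(45) are: 0, 1, 8, 27, 18, 13, 32, 25, 6, 39, 12, 3, 26, 35, 16, 29, 2, 9, 36, 41, 4, 31, 24, 23, 24, 31, 4, 41, 36, 9, 2, 29, 16, 35, 26, 3, 12, 39, 6, 25, 32, 13, 18, 27, 8, 1.
The distinct values are {0, 1, 2, 3, 4, 6, 8, 9, 12, 13, 16, 18, 23, 24, 25, 26, 27, 29, 31, 32, 35, 36, 39, 41}; there are 24 of them.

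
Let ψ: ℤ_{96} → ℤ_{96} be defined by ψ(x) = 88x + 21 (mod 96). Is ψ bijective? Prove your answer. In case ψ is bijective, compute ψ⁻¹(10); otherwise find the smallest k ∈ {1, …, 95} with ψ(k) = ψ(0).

We have gcd(88, 96) = 8 > 1. Taking x_1 = 0 and x_2 = 12: ψ(0) = 21 and ψ(12) = 88·12 + 21 = 1077 ≡ 21 (mod 96).
So ψ(0) = ψ(12) while 0 ≠ 12, hence ψ is not injective, hence not bijective.
Since ψ is not bijective, we find the least positive k with ψ(k) = ψ(0): this means 88k ≡ 0 (mod 96), i.e. 96 ∣ 88k. Since gcd(88, 96) = 8, dividing through by 8 this holds exactly when 12 ∣ 11k, and as gcd(11, 12) = 1, exactly when 12 ∣ k.
The smallest positive such k is 12.

12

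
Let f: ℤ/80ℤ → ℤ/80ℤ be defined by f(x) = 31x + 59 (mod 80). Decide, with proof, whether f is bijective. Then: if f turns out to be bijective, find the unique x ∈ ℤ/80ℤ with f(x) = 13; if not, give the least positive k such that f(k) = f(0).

Suppose f(a) = f(b) in ℤ/80ℤ. Then 31a + 59 ≡ 31b + 59 (mod 80), therefore 31(a − b) ≡ 0 (mod 80).
Since gcd(31, 80) = 1, 31 is invertible modulo 80, so a − b ≡ 0 (mod 80), i.e. a = b.
We now compute 31⁻¹ mod 80 explicitly. Euclid's algorithm: 80 = 2·31 + 18, 31 = 1·18 + 13, 18 = 1·13 + 5, 13 = 2·5 + 3, 5 = 1·3 + 2, 3 = 1·2 + 1; back-substituting gives 1 = 31·31 − 12·80, so 31⁻¹ ≡ 31 (mod 80).
For any y ∈ ℤ/80ℤ, x = 31(y − 59) mod 80 satisfies f(x) = 31·31(y − 59) + 59 ≡ y (since 31·31 ≡ 1 mod 80). So every y has a preimage.
Thus f is bijective.
Since f is bijective, we find f⁻¹(13): we need 31x ≡ 13 − 59 ≡ 34 (mod 80). Using 31⁻¹ = 31: x ≡ 31·34 = 1054 = 13·80 + 14, so x = 14.
Check: f(14) = 31·14 + 59 = 493 = 6·80 + 13 ≡ 13 (mod 80).

14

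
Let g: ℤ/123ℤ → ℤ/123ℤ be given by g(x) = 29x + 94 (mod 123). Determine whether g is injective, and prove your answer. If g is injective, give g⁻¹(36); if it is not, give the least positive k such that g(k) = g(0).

121

If g(x_1) = g(x_2), then 29x_1 ≡ 29x_2 (mod 123). Because gcd(29, 123) = 1, we may cancel 29 to get x_1 ≡ x_2 (mod 123).
Therefore g is injective.
We now compute 29⁻¹ mod 123 explicitly. Euclid's algorithm: 123 = 4·29 + 7, 29 = 4·7 + 1; back-substituting gives 1 = 17·29 − 4·123, so 29⁻¹ ≡ 17 (mod 123).
Since g is injective, we compute g⁻¹(36): solve 29x + 94 ≡ 36 (mod 123), i.e. 29x ≡ 65 (mod 123).
Multiplying by 29⁻¹ = 17 gives x ≡ 17·65 = 1105 = 8·123 + 121 ≡ 121 (mod 123).
Check: g(121) = 29·121 + 94 = 3603 = 29·123 + 36 ≡ 36 (mod 123).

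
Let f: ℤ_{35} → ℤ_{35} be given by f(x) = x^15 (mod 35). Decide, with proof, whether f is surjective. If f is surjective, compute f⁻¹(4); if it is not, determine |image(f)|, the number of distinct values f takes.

15

f(4): Repeated squaring mod 35: 4^1 ≡ 4, 4^2 ≡ 4² = 16, 4^4 ≡ 16² = 256 ≡ 11, 4^8 ≡ 11² = 121 ≡ 16. Since 15 = 8 + 4 + 2 + 1, 4^15 ≡ 16·11·16·4: 16·11 = 176 ≡ 1, then 1·16 = 16, then 16·4 = 64 ≡ 29. So 4^15 ≡ 29 (mod 35).
f(9): Repeated squaring mod 35: 9^1 ≡ 9, 9^2 ≡ 9² = 81 ≡ 11, 9^4 ≡ 11² = 121 ≡ 16, 9^8 ≡ 16² = 256 ≡ 11. Since 15 = 8 + 4 + 2 + 1, 9^15 ≡ 11·16·11·9: 11·16 = 176 ≡ 1, then 1·11 = 11, then 11·9 = 99 ≡ 29. So 9^15 ≡ 29 (mod 35).
So f(4) = f(9) = 29 while 4 ≠ 9, hence f is not injective.
A non-injective map from the 35-element set ℤ_{35} to itself takes at most 34 distinct values, so it cannot be surjective. So f is not surjective.
Since f is not surjective, we determine |image(f)|. Computing x^15 mod 35 for each x (by repeated squaring, reducing mod 35 at every step), the values f(0), f(1), …, f(34) are: 0, 1, 8, 27, 29, 20, 6, 28, 22, 29, 20, 1, 13, 27, 14, 15, 1, 13, 22, 34, 20, 21, 8, 22, 34, 15, 6, 13, 7, 29, 15, 6, 8, 27, 34.
The distinct values are {0, 1, 6, 7, 8, 13, 14, 15, 20, 21, 22, 27, 28, 29, 34}; there are 15 of them.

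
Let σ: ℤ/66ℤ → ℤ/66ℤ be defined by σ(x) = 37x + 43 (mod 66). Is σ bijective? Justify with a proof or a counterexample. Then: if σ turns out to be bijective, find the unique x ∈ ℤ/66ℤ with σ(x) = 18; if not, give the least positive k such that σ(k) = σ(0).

Suppose σ(x_1) = σ(x_2) in ℤ/66ℤ. Then 37x_1 + 43 ≡ 37x_2 + 43 (mod 66), hence 37(x_1 − x_2) ≡ 0 (mod 66).
Since gcd(37, 66) = 1, 37 is invertible modulo 66, therefore x_1 − x_2 ≡ 0 (mod 66), i.e. x_1 = x_2.
We now compute 37⁻¹ mod 66 explicitly. Euclid's algorithm: 66 = 1·37 + 29, 37 = 1·29 + 8, 29 = 3·8 + 5, 8 = 1·5 + 3, 5 = 1·3 + 2, 3 = 1·2 + 1; back-substituting gives 1 = 25·37 − 14·66, so 37⁻¹ ≡ 25 (mod 66).
Then y ↦ 25(y − 43) is a two-sided inverse to σ, so every y ∈ ℤ/66ℤ has a preimage.
Hence σ is bijective.
Since σ is bijective, we compute σ⁻¹(18): solve 37x + 43 ≡ 18 (mod 66), i.e. 37x ≡ 41 (mod 66).
Multiplying by 37⁻¹ = 25 gives x ≡ 25·41 = 1025 = 15·66 + 35 ≡ 35 (mod 66).
Check: σ(35) = 37·35 + 43 = 1338 = 20·66 + 18 ≡ 18 (mod 66).

35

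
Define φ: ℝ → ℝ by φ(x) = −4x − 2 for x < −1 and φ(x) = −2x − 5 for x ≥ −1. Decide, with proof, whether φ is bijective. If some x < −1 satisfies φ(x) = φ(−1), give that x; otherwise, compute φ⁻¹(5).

Both pieces are strictly decreasing (slopes −4 and −2), so each is injective on its own interval.
The left piece maps (−∞, −1) onto (2, ∞); the right piece maps [−1, ∞) onto (−∞, −3].
The images leave a gap (2 has no preimage), so φ is not surjective, hence not bijective.
Because the two images are disjoint, no x < −1 has φ(x) = φ(−1), so we compute φ⁻¹(5): 5 lies in (2, ∞), so solve −4x − 2 = 5: x = (5 + 2)/(−4) = −7/4.

-7/4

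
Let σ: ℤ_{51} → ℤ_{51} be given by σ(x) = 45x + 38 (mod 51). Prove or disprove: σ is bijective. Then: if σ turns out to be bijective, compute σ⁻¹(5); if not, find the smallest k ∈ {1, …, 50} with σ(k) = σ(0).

Recall that injectivity means: for all a, b in the domain, σ(a) = σ(b) implies a = b.
We have gcd(45, 51) = 3 > 1. Taking a = 0 and b = 17: σ(0) = 38 and σ(17) = 45·17 + 38 = 803 ≡ 38 (mod 51).
So σ(0) = σ(17) while 0 ≠ 17, so σ is not injective, hence not bijective.
Since σ is not bijective, we find the least positive k with σ(k) = σ(0): this means 45k ≡ 0 (mod 51), i.e. 51 ∣ 45k. Since gcd(45, 51) = 3, dividing through by 3 this holds exactly when 17 ∣ 15k, and as gcd(15, 17) = 1, exactly when 17 ∣ k.
The smallest positive such k is 17.

17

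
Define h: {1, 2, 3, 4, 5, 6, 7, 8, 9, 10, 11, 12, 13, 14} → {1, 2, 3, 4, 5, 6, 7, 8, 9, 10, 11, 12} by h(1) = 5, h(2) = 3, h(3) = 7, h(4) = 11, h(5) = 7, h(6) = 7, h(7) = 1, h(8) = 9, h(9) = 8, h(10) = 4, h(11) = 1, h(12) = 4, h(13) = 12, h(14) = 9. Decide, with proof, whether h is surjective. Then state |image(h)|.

No element maps to 2, so h is not surjective.
The image of h is {1, 3, 4, 5, 7, 8, 9, 11, 12}, which has 9 elements.

9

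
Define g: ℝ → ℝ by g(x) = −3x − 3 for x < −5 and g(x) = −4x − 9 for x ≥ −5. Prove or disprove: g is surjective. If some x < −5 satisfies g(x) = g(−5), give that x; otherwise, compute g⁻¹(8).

Both pieces are strictly decreasing (slopes −3 and −4), so each is injective on its own interval.
The left piece maps (−∞, −5) onto (12, ∞); the right piece maps [−5, ∞) onto (−∞, 11].
The union (12, ∞) ∪ (−∞, 11] omits the interval between 12 and 11; in particular 12 has no preimage. So g is not surjective.
Because the two images are disjoint, no x < −5 has g(x) = g(−5), so we compute g⁻¹(8): 8 lies in (−∞, 11], so solve −4x − 9 = 8: x = (8 + 9)/(−4) = −17/4.

-17/4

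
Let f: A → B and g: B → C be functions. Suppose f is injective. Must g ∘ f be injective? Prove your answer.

not injective

No. Take A = B = C = {1, 2}, f = identity (injective), and g(x) = 1 for every x.
Then (g ∘ f)(1) = 1 = (g ∘ f)(2) with 1 ≠ 2, so g ∘ f is not injective.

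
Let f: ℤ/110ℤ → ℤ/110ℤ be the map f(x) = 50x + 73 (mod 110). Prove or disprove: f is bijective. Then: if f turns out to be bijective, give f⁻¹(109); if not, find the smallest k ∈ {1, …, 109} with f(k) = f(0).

We have gcd(50, 110) = 10 > 1. Taking u = 0 and v = 11: f(0) = 73 and f(11) = 50·11 + 73 = 623 ≡ 73 (mod 110).
So f(0) = f(11) while 0 ≠ 11, hence f is not injective, hence not bijective.
Since f is not bijective, we find the least positive k with f(k) = f(0): this means 50k ≡ 0 (mod 110), i.e. 110 ∣ 50k. Since gcd(50, 110) = 10, dividing through by 10 this holds exactly when 11 ∣ 5k, and as gcd(5, 11) = 1, exactly when 11 ∣ k.
The smallest positive such k is 11.

11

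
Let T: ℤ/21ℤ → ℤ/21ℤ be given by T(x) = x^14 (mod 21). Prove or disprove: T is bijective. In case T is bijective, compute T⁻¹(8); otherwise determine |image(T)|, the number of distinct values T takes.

8

T(2): Repeated squaring mod 21: 2^1 ≡ 2, 2^2 ≡ 2² = 4, 2^4 ≡ 4² = 16, 2^8 ≡ 16² = 256 ≡ 4. Since 14 = 8 + 4 + 2, 2^14 ≡ 4·16·4: 4·16 = 64 ≡ 1, then 1·4 = 4. So 2^14 ≡ 4 (mod 21).
T(5): Repeated squaring mod 21: 5^1 ≡ 5, 5^2 ≡ 5² = 25 ≡ 4, 5^4 ≡ 4² = 16, 5^8 ≡ 16² = 256 ≡ 4. Since 14 = 8 + 4 + 2, 5^14 ≡ 4·16·4: 4·16 = 64 ≡ 1, then 1·4 = 4. So 5^14 ≡ 4 (mod 21).
So T(2) = T(5) = 4 while 2 ≠ 5, therefore T is not injective, hence not bijective.
Since T is not bijective, we determine |image(T)|. Computing x^14 mod 21 for each x (by repeated squaring, reducing mod 21 at every step), the values T(0), T(1), …, T(20) are: 0, 1, 4, 9, 16, 4, 15, 7, 1, 18, 16, 16, 18, 1, 7, 15, 4, 16, 9, 4, 1.
The distinct values are {0, 1, 4, 7, 9, 15, 16, 18}; there are 8 of them.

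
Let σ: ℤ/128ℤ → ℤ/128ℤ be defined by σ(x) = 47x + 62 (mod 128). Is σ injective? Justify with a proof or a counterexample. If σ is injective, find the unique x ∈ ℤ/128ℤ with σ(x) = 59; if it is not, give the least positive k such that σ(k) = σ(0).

19

Suppose σ(u) = σ(v) in ℤ/128ℤ. Then 47u + 62 ≡ 47v + 62 (mod 128), hence 47(u − v) ≡ 0 (mod 128).
Since gcd(47, 128) = 1, 47 is invertible modulo 128, therefore u − v ≡ 0 (mod 128), i.e. u = v.
Hence σ is injective.
We now compute 47⁻¹ mod 128 explicitly. Euclid's algorithm: 128 = 2·47 + 34, 47 = 1·34 + 13, 34 = 2·13 + 8, 13 = 1·8 + 5, 8 = 1·5 + 3, 5 = 1·3 + 2, 3 = 1·2 + 1; back-substituting gives 1 = 79·47 − 29·128, so 47⁻¹ ≡ 79 (mod 128).
Since σ is injective, we compute σ⁻¹(59): solve 47x + 62 ≡ 59 (mod 128), i.e. 47x ≡ 125 (mod 128).
Multiplying by 47⁻¹ = 79 gives x ≡ 79·125 = 9875 = 77·128 + 19 ≡ 19 (mod 128).
Check: σ(19) = 47·19 + 62 = 955 = 7·128 + 59 ≡ 59 (mod 128).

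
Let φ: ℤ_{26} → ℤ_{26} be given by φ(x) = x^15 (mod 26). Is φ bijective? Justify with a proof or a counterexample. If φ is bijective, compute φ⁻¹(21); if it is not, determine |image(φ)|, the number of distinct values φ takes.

φ(1) = 1^15 = 1.
φ(3): Repeated squaring mod 26: 3^1 ≡ 3, 3^2 ≡ 3² = 9, 3^4 ≡ 9² = 81 ≡ 3, 3^8 ≡ 3² = 9. Since 15 = 8 + 4 + 2 + 1, 3^15 ≡ 9·3·9·3: 9·3 = 27 ≡ 1, then 1·9 = 9, then 9·3 = 27 ≡ 1. So 3^15 ≡ 1 (mod 26).
So φ(1) = φ(3) = 1 while 1 ≠ 3, thus φ is not injective, hence not bijective.
Since φ is not bijective, we determine |image(φ)|. Computing x^15 mod 26 for each x (by repeated squaring, reducing mod 26 at every step), the values φ(0), φ(1), …, φ(25) are: 0, 1, 8, 1, 12, 21, 8, 5, 18, 1, 12, 5, 12, 13, 14, 21, 14, 25, 8, 21, 18, 5, 14, 25, 18, 25.
The distinct values are {0, 1, 5, 8, 12, 13, 14, 18, 21, 25}; there are 10 of them.

10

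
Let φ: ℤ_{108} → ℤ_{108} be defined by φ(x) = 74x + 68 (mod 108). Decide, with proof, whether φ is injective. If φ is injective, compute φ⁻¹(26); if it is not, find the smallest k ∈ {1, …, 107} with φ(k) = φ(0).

54

We have gcd(74, 108) = 2 > 1. Taking u = 0 and v = 54: φ(0) = 68 and φ(54) = 74·54 + 68 = 4064 ≡ 68 (mod 108).
So φ(0) = φ(54) while 0 ≠ 54, therefore φ is not injective.
Since φ is not injective, we find the least positive k with φ(k) = φ(0): this means 74k ≡ 0 (mod 108), i.e. 108 ∣ 74k. Since gcd(74, 108) = 2, dividing through by 2 this holds exactly when 54 ∣ 37k, and as gcd(37, 54) = 1, exactly when 54 ∣ k.
The smallest positive such k is 54.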